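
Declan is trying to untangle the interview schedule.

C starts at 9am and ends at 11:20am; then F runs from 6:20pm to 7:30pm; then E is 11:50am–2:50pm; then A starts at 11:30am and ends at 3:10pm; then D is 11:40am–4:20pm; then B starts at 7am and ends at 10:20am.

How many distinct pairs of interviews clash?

Check each pair: they overlap iff neither finishes before the other starts.
Sorted by start: B, C, A, D, E, F.
C starts before B ends → B and C overlap.
A starts after B ends — done with B.
A starts after C ends — done with C.
D starts before A ends → A and D overlap.
E starts before A ends → A and E overlap.
F starts after A ends.
E starts before D ends → D and E overlap.
F starts after D ends.
F starts after E ends.
Overlapping pairs: A & D, A & E, B & C, D & E — 4 in total.

4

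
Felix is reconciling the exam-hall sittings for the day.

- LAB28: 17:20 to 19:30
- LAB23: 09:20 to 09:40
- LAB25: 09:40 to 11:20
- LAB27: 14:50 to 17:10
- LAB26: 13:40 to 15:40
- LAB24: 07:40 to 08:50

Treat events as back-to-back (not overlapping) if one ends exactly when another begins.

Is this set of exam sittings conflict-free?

No

Sorted by start: LAB24, LAB23, LAB25, LAB26, LAB27, LAB28.
LAB23 starts after LAB24 ends, so nothing later overlaps LAB24 either.
LAB25 starts exactly when LAB23 ends (back-to-back, no overlap), so nothing later overlaps LAB23 either.
LAB26 starts after LAB25 ends, so nothing later overlaps LAB25 either.
LAB27 starts before LAB26 ends → LAB26 and LAB27 overlap.
That's a conflict, so the schedule is not conflict-free.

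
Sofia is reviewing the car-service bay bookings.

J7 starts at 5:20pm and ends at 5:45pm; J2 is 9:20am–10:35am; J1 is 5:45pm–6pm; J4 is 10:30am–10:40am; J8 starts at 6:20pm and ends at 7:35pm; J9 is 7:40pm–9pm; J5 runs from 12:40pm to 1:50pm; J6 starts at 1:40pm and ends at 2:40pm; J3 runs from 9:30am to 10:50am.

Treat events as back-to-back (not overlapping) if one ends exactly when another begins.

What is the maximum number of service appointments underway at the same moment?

3

Sort all start/end points and keep a running count:
9:20am start J2 → 1
9:30am start J3 → 2
10:30am start J4 → 3
10:35am end J2 → 2
10:40am end J4 → 1
10:50am end J3 → 0
12:40pm start J5 → 1
1:40pm start J6 → 2
1:50pm end J5 → 1
2:40pm end J6 → 0
5:20pm start J7 → 1
5:45pm end J7 → 0
5:45pm start J1 → 1
6pm end J1 → 0
6:20pm start J8 → 1
7:35pm end J8 → 0
7:40pm start J9 → 1
9pm end J9 → 0
Peak is 3, at 10:30am (J2, J3, J4).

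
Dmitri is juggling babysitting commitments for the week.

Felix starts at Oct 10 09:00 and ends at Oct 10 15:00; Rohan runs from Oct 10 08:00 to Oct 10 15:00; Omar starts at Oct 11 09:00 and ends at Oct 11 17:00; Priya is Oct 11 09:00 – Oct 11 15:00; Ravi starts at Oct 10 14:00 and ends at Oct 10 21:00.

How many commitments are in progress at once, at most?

Walk through starts and ends in time order (an end at T is processed before a start at T):
Oct 10 08:00 start Rohan → 1
Oct 10 09:00 start Felix → 2
Oct 10 14:00 start Ravi → 3
Oct 10 15:00 end Felix → 2
Oct 10 15:00 end Rohan → 1
Oct 10 21:00 end Ravi → 0
Oct 11 09:00 start Omar → 1
Oct 11 09:00 start Priya → 2
Oct 11 15:00 end Priya → 1
Oct 11 17:00 end Omar → 0
Peak is 3, at Oct 10 14:00 (Felix, Ravi, Rohan).

3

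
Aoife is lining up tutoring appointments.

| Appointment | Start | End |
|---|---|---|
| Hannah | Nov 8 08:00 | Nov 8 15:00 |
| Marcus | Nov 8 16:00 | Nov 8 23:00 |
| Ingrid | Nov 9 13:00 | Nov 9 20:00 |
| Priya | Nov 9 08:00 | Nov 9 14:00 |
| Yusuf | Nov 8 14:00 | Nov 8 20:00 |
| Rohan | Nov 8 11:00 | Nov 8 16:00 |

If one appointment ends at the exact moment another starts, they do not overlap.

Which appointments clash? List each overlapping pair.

Hannah & Rohan, Hannah & Yusuf, Ingrid & Priya, Marcus & Yusuf, Rohan & Yusuf

Sorted by start: Hannah, Rohan, Yusuf, Marcus, Priya, Ingrid.
Rohan starts before Hannah ends → Hannah and Rohan overlap.
Yusuf starts before Hannah ends → Hannah and Yusuf overlap.
Marcus starts after Hannah ends; Hannah is clear from here.
Yusuf starts before Rohan ends → Rohan and Yusuf overlap.
Marcus starts exactly when Rohan ends (back-to-back, no overlap); Rohan is clear from here.
Marcus starts before Yusuf ends → Yusuf and Marcus overlap.
Priya starts after Yusuf ends; Yusuf is clear from here.
Priya starts after Marcus ends; Marcus is clear from here.
Ingrid starts before Priya ends → Priya and Ingrid overlap.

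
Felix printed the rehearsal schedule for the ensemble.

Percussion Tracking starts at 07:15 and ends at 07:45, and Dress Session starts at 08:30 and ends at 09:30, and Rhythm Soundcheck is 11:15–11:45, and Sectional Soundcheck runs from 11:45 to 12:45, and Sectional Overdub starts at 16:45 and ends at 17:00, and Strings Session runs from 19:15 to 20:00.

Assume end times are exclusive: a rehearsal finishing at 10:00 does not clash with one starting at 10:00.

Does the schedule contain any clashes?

Sorted by start: Percussion Tracking, Dress Session, Rhythm Soundcheck, Sectional Soundcheck, Sectional Overdub, Strings Session.
Dress Session starts after Percussion Tracking ends — done with Percussion Tracking.
Rhythm Soundcheck starts after Dress Session ends — done with Dress Session.
Sectional Soundcheck starts exactly when Rhythm Soundcheck ends (back-to-back, no overlap) — done with Rhythm Soundcheck.
Sectional Overdub starts after Sectional Soundcheck ends — done with Sectional Soundcheck.
Strings Session starts after Sectional Overdub ends.
Every pair is clear; the schedule has no overlaps.

No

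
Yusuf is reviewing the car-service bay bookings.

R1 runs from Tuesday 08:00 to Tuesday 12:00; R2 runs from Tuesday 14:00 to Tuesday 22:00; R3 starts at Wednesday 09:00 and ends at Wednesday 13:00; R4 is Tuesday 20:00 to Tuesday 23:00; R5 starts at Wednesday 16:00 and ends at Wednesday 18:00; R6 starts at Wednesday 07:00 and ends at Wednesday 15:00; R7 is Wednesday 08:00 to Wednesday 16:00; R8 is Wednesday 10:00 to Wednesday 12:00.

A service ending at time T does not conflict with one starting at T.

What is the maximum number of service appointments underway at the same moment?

Sort all start/end points and keep a running count:
Tuesday 08:00 start R1 → 1
Tuesday 12:00 end R1 → 0
Tuesday 14:00 start R2 → 1
Tuesday 20:00 start R4 → 2
Tuesday 22:00 end R2 → 1
Tuesday 23:00 end R4 → 0
Wednesday 07:00 start R6 → 1
Wednesday 08:00 start R7 → 2
Wednesday 09:00 start R3 → 3
Wednesday 10:00 start R8 → 4
Wednesday 12:00 end R8 → 3
Wednesday 13:00 end R3 → 2
Wednesday 15:00 end R6 → 1
Wednesday 16:00 end R7 → 0
Wednesday 16:00 start R5 → 1
Wednesday 18:00 end R5 → 0
Peak is 4, at Wednesday 10:00 (R3, R6, R7, R8).

4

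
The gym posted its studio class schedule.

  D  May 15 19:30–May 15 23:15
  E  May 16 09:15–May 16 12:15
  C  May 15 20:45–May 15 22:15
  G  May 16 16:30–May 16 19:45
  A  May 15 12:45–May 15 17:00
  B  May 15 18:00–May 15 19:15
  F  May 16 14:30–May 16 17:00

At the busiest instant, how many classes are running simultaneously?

2

Sort all start/end points and keep a running count:
May 15 12:45 start A → 1
May 15 17:00 end A → 0
May 15 18:00 start B → 1
May 15 19:15 end B → 0
May 15 19:30 start D → 1
May 15 20:45 start C → 2
May 15 22:15 end C → 1
May 15 23:15 end D → 0
May 16 09:15 start E → 1
May 16 12:15 end E → 0
May 16 14:30 start F → 1
May 16 16:30 start G → 2
May 16 17:00 end F → 1
May 16 19:45 end G → 0
Peak is 2, at May 15 20:45 (C, D).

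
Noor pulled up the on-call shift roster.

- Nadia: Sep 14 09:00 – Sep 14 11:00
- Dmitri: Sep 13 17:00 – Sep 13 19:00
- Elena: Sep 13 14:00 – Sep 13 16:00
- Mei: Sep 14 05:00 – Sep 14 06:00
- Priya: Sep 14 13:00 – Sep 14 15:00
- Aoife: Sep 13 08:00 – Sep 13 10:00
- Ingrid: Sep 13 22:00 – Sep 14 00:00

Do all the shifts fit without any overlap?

Yes

Sorted by start: Aoife, Elena, Dmitri, Ingrid, Mei, Nadia, Priya.
Elena starts after Aoife ends; Aoife is clear from here.
Dmitri starts after Elena ends; Elena is clear from here.
Ingrid starts after Dmitri ends; Dmitri is clear from here.
Mei starts after Ingrid ends; Ingrid is clear from here.
Nadia starts after Mei ends; Mei is clear from here.
Priya starts after Nadia ends.
Every pair is clear; the schedule has no overlaps.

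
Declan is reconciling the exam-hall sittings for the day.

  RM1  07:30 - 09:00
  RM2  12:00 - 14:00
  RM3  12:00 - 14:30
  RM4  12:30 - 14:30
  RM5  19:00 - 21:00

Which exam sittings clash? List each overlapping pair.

Sorted by start: RM1, RM2, RM3, RM4, RM5.
RM2 starts after RM1 ends, so RM1 has no further overlaps.
RM3 starts before RM2 ends → RM2 and RM3 overlap.
RM4 starts before RM2 ends → RM2 and RM4 overlap.
RM5 starts after RM2 ends.
RM4 starts before RM3 ends → RM3 and RM4 overlap.
RM5 starts after RM3 ends.
RM5 starts after RM4 ends.

RM2 & RM3, RM2 & RM4, RM3 & RM4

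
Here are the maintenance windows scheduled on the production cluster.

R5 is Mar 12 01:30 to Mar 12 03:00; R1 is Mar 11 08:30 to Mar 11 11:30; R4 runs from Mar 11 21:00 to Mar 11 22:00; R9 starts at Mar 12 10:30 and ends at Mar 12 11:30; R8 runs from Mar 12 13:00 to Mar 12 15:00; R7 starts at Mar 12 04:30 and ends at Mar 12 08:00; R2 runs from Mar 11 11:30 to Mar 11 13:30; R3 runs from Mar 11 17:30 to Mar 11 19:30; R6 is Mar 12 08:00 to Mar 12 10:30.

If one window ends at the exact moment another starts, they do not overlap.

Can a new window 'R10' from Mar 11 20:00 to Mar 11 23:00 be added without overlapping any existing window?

R1: ends Mar 11 11:30 at or before R10 starts Mar 11 20:00 → clear.
R2: ends Mar 11 13:30 at or before R10 starts Mar 11 20:00 → clear.
R3: ends Mar 11 19:30 at or before R10 starts Mar 11 20:00 → clear.
R4: starts Mar 11 21:00 before R10 ends Mar 11 23:00, and ends Mar 11 22:00 after R10 starts Mar 11 20:00 → overlap.
R5: starts Mar 12 01:30 at or after R10 ends Mar 11 23:00 → clear.
R7: starts Mar 12 04:30 at or after R10 ends Mar 11 23:00 → clear.
R6: starts Mar 12 08:00 at or after R10 ends Mar 11 23:00 → clear.
R9: starts Mar 12 10:30 at or after R10 ends Mar 11 23:00 → clear.
R8: starts Mar 12 13:00 at or after R10 ends Mar 11 23:00 → clear.
R10 overlaps R4.

No — it overlaps R4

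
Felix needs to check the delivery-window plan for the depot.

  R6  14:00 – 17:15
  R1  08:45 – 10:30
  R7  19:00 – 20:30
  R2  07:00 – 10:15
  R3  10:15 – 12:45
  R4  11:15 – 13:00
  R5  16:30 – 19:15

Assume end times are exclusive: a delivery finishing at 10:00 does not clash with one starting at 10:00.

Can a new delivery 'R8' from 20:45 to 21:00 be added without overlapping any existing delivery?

R2: ends 10:15 at or before R8 starts 20:45 → clear.
R1: ends 10:30 at or before R8 starts 20:45 → clear.
R3: ends 12:45 at or before R8 starts 20:45 → clear.
R4: ends 13:00 at or before R8 starts 20:45 → clear.
R6: ends 17:15 at or before R8 starts 20:45 → clear.
R5: ends 19:15 at or before R8 starts 20:45 → clear.
R7: ends 20:30 at or before R8 starts 20:45 → clear.

Yes — the slot is free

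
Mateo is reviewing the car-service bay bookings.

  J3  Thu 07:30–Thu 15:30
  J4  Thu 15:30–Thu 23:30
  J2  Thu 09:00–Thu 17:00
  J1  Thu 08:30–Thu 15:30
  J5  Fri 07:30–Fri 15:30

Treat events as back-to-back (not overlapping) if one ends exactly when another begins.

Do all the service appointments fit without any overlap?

No

Sorted by start: J3, J1, J2, J4, J5.
J1 starts before J3 ends → J3 and J1 overlap.
That's a conflict, so the schedule is not conflict-free.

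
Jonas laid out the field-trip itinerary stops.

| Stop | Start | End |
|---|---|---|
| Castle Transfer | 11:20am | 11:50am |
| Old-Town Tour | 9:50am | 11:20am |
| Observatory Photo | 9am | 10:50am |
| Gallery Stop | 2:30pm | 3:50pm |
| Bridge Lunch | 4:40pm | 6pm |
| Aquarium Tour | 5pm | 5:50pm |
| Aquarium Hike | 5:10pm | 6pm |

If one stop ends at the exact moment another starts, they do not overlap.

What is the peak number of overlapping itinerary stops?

Walk through starts and ends in time order (an end at T is processed before a start at T):
9am start Observatory Photo → 1
9:50am start Old-Town Tour → 2
10:50am end Observatory Photo → 1
11:20am end Old-Town Tour → 0
11:20am start Castle Transfer → 1
11:50am end Castle Transfer → 0
2:30pm start Gallery Stop → 1
3:50pm end Gallery Stop → 0
4:40pm start Bridge Lunch → 1
5pm start Aquarium Tour → 2
5:10pm start Aquarium Hike → 3
5:50pm end Aquarium Tour → 2
6pm end Aquarium Hike → 1
6pm end Bridge Lunch → 0
Peak is 3, at 5:10pm (Aquarium Hike, Aquarium Tour, Bridge Lunch).

3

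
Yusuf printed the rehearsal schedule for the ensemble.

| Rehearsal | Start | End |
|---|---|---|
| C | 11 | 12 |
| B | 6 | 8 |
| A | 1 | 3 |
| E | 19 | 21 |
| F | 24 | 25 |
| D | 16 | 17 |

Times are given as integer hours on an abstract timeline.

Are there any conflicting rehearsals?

Sorted by start: A, B, C, D, E, F.
B starts after A ends; A is clear from here.
C starts after B ends; B is clear from here.
D starts after C ends; C is clear from here.
E starts after D ends; D is clear from here.
F starts after E ends.
Every pair is clear; the schedule has no overlaps.

No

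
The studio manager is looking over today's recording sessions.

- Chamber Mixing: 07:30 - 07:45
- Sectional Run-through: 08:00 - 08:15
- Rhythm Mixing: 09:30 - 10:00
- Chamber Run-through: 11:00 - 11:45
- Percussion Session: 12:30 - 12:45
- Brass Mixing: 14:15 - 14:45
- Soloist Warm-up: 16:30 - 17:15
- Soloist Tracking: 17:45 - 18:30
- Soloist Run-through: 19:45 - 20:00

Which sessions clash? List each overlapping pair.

Two intervals overlap when each starts before the other ends.
Sorted by start: Chamber Mixing, Sectional Run-through, Rhythm Mixing, Chamber Run-through, Percussion Session, Brass Mixing, Soloist Warm-up, Soloist Tracking, Soloist Run-through.
Sectional Run-through starts after Chamber Mixing ends — done with Chamber Mixing.
Rhythm Mixing starts after Sectional Run-through ends — done with Sectional Run-through.
Chamber Run-through starts after Rhythm Mixing ends — done with Rhythm Mixing.
Percussion Session starts after Chamber Run-through ends — done with Chamber Run-through.
Brass Mixing starts after Percussion Session ends — done with Percussion Session.
Soloist Warm-up starts after Brass Mixing ends — done with Brass Mixing.
Soloist Tracking starts after Soloist Warm-up ends — done with Soloist Warm-up.
Soloist Run-through starts after Soloist Tracking ends.

no conflicts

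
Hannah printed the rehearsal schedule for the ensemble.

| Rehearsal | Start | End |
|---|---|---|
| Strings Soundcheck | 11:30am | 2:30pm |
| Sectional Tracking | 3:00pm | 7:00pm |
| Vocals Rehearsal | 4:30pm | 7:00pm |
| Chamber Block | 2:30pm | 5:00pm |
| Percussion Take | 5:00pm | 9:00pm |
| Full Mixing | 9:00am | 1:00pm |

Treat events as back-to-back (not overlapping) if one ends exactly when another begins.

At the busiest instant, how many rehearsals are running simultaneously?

3

Sweep the timeline, counting +1 at each start and −1 at each end (ends before starts at a tie):
9:00am start Full Mixing → 1
11:30am start Strings Soundcheck → 2
1:00pm end Full Mixing → 1
2:30pm end Strings Soundcheck → 0
2:30pm start Chamber Block → 1
3:00pm start Sectional Tracking → 2
4:30pm start Vocals Rehearsal → 3
5:00pm end Chamber Block → 2
5:00pm start Percussion Take → 3
7:00pm end Sectional Tracking → 2
7:00pm end Vocals Rehearsal → 1
9:00pm end Percussion Take → 0
Peak is 3, at 4:30pm (Chamber Block, Sectional Tracking, Vocals Rehearsal).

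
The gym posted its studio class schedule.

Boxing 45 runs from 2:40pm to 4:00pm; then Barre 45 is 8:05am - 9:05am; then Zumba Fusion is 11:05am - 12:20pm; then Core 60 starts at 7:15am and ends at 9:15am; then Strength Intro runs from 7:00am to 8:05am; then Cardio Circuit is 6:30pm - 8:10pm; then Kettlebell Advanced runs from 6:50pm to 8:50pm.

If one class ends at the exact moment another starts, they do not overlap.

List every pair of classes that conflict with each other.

Sorted by start: Strength Intro, Core 60, Barre 45, Zumba Fusion, Boxing 45, Cardio Circuit, Kettlebell Advanced.
Core 60 starts before Strength Intro ends → Strength Intro and Core 60 overlap.
Barre 45 starts exactly when Strength Intro ends (back-to-back, no overlap), so nothing later overlaps Strength Intro either.
Barre 45 starts before Core 60 ends → Core 60 and Barre 45 overlap.
Zumba Fusion starts after Core 60 ends, so nothing later overlaps Core 60 either.
Zumba Fusion starts after Barre 45 ends, so nothing later overlaps Barre 45 either.
Boxing 45 starts after Zumba Fusion ends, so nothing later overlaps Zumba Fusion either.
Cardio Circuit starts after Boxing 45 ends, so nothing later overlaps Boxing 45 either.
Kettlebell Advanced starts before Cardio Circuit ends → Cardio Circuit and Kettlebell Advanced overlap.

Barre 45 & Core 60, Cardio Circuit & Kettlebell Advanced, Core 60 & Strength Intro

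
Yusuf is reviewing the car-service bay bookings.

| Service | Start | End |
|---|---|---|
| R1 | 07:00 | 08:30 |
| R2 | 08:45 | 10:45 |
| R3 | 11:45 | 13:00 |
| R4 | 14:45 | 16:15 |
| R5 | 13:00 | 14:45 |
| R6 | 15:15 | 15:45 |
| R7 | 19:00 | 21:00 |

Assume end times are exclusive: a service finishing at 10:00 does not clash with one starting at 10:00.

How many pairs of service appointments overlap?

Sorted by start: R1, R2, R3, R5, R4, R6, R7.
R2 starts after R1 ends, so R1 has no further overlaps.
R3 starts after R2 ends, so R2 has no further overlaps.
R5 starts exactly when R3 ends (back-to-back, no overlap), so R3 has no further overlaps.
R4 starts exactly when R5 ends (back-to-back, no overlap), so R5 has no further overlaps.
R6 starts before R4 ends → R4 and R6 overlap.
R7 starts after R4 ends.
R7 starts after R6 ends.
Overlapping pairs: R4 & R6 — 1 in total.

1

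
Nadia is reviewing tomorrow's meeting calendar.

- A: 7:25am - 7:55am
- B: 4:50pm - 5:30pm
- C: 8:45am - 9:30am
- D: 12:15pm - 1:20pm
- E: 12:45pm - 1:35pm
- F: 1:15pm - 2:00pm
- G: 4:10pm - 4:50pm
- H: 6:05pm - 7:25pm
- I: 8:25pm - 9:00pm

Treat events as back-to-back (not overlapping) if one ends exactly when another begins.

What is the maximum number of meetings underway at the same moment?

Walk through starts and ends in time order (an end at T is processed before a start at T):
7:25am start A → 1
7:55am end A → 0
8:45am start C → 1
9:30am end C → 0
12:15pm start D → 1
12:45pm start E → 2
1:15pm start F → 3
1:20pm end D → 2
1:35pm end E → 1
2:00pm end F → 0
4:10pm start G → 1
4:50pm end G → 0
4:50pm start B → 1
5:30pm end B → 0
6:05pm start H → 1
7:25pm end H → 0
8:25pm start I → 1
9:00pm end I → 0
Peak is 3, at 1:15pm (D, E, F).

3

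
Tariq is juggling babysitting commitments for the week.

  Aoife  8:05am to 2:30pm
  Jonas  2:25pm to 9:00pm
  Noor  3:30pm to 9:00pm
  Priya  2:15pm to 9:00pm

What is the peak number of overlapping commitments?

3

Walk through starts and ends in time order (an end at T is processed before a start at T):
8:05am start Aoife → 1
2:15pm start Priya → 2
2:25pm start Jonas → 3
2:30pm end Aoife → 2
3:30pm start Noor → 3
9:00pm end Jonas → 2
9:00pm end Noor → 1
9:00pm end Priya → 0
Peak is 3, at 2:25pm (Aoife, Jonas, Priya).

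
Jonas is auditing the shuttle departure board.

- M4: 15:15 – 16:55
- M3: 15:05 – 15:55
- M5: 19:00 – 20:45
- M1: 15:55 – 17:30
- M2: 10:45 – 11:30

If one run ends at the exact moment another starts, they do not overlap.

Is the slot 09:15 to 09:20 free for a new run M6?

M2: starts 10:45 at or after M6 ends 09:20 → clear.
M3: starts 15:05 at or after M6 ends 09:20 → clear.
M4: starts 15:15 at or after M6 ends 09:20 → clear.
M1: starts 15:55 at or after M6 ends 09:20 → clear.
M5: starts 19:00 at or after M6 ends 09:20 → clear.

Yes — the slot is free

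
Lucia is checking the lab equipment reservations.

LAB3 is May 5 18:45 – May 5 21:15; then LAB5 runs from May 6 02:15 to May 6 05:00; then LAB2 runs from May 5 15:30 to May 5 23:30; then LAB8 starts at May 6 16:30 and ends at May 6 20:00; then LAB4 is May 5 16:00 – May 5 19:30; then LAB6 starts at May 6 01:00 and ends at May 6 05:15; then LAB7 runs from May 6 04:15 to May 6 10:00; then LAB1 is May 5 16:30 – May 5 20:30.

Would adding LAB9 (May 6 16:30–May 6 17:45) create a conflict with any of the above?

LAB2: ends May 5 23:30 at or before LAB9 starts May 6 16:30 → clear.
LAB4: ends May 5 19:30 at or before LAB9 starts May 6 16:30 → clear.
LAB1: ends May 5 20:30 at or before LAB9 starts May 6 16:30 → clear.
LAB3: ends May 5 21:15 at or before LAB9 starts May 6 16:30 → clear.
LAB6: ends May 6 05:15 at or before LAB9 starts May 6 16:30 → clear.
LAB5: ends May 6 05:00 at or before LAB9 starts May 6 16:30 → clear.
LAB7: ends May 6 10:00 at or before LAB9 starts May 6 16:30 → clear.
LAB8: starts May 6 16:30 before LAB9 ends May 6 17:45, and ends May 6 20:00 after LAB9 starts May 6 16:30 → overlap.
LAB9 overlaps LAB8.

Yes — it overlaps LAB8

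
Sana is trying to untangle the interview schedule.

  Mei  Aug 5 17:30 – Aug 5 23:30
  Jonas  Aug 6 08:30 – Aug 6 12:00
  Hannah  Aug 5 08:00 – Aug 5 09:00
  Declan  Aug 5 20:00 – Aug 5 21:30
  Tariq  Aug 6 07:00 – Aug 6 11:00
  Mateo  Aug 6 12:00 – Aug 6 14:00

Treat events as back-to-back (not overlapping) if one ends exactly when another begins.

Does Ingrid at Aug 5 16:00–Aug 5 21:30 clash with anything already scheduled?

Yes — it overlaps Declan, Mei

Hannah: ends Aug 5 09:00 at or before Ingrid starts Aug 5 16:00 → clear.
Mei: starts Aug 5 17:30 before Ingrid ends Aug 5 21:30, and ends Aug 5 23:30 after Ingrid starts Aug 5 16:00 → overlap.
Declan: starts Aug 5 20:00 before Ingrid ends Aug 5 21:30, and ends Aug 5 21:30 after Ingrid starts Aug 5 16:00 → overlap.
Tariq: starts Aug 6 07:00 at or after Ingrid ends Aug 5 21:30 → clear.
Jonas: starts Aug 6 08:30 at or after Ingrid ends Aug 5 21:30 → clear.
Mateo: starts Aug 6 12:00 at or after Ingrid ends Aug 5 21:30 → clear.
Ingrid overlaps Mei, Declan.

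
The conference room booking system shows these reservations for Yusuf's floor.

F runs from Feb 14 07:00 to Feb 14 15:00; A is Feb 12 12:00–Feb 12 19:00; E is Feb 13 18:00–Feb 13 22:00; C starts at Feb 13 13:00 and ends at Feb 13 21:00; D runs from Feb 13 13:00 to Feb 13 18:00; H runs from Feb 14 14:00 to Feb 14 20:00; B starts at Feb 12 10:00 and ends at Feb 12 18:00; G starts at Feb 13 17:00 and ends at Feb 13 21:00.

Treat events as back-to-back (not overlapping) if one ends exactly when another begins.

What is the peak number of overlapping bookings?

3

Walk through starts and ends in time order (an end at T is processed before a start at T):
Feb 12 10:00 start B → 1
Feb 12 12:00 start A → 2
Feb 12 18:00 end B → 1
Feb 12 19:00 end A → 0
Feb 13 13:00 start C → 1
Feb 13 13:00 start D → 2
Feb 13 17:00 start G → 3
Feb 13 18:00 end D → 2
Feb 13 18:00 start E → 3
Feb 13 21:00 end C → 2
Feb 13 21:00 end G → 1
Feb 13 22:00 end E → 0
Feb 14 07:00 start F → 1
Feb 14 14:00 start H → 2
Feb 14 15:00 end F → 1
Feb 14 20:00 end H → 0
Peak is 3, at Feb 13 17:00 (C, D, G).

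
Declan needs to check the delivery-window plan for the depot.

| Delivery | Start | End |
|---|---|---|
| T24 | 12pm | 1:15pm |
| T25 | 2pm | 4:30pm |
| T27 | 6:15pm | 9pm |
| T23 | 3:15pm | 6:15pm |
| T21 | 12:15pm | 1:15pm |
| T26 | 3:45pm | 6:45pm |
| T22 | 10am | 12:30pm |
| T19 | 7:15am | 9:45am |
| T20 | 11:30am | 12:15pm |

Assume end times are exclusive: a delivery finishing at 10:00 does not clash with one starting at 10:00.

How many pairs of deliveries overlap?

Two intervals overlap when each starts before the other ends.
Sorted by start: T19, T22, T20, T24, T21, T25, T23, T26, T27.
T22 starts after T19 ends, so nothing later overlaps T19 either.
T20 starts before T22 ends → T22 and T20 overlap.
T24 starts before T22 ends → T22 and T24 overlap.
T21 starts before T22 ends → T22 and T21 overlap.
T25 starts after T22 ends, so nothing later overlaps T22 either.
T24 starts before T20 ends → T20 and T24 overlap.
T21 starts exactly when T20 ends (back-to-back, no overlap), so nothing later overlaps T20 either.
T21 starts before T24 ends → T24 and T21 overlap.
T25 starts after T24 ends, so nothing later overlaps T24 either.
T25 starts after T21 ends, so nothing later overlaps T21 either.
T23 starts before T25 ends → T25 and T23 overlap.
T26 starts before T25 ends → T25 and T26 overlap.
T27 starts after T25 ends.
T26 starts before T23 ends → T23 and T26 overlap.
T27 starts exactly when T23 ends (back-to-back, no overlap).
T27 starts before T26 ends → T26 and T27 overlap.
Overlapping pairs: T20 & T22, T20 & T24, T21 & T22, T21 & T24, T22 & T24, T23 & T25, T23 & T26, T25 & T26, T26 & T27 — 9 in total.

9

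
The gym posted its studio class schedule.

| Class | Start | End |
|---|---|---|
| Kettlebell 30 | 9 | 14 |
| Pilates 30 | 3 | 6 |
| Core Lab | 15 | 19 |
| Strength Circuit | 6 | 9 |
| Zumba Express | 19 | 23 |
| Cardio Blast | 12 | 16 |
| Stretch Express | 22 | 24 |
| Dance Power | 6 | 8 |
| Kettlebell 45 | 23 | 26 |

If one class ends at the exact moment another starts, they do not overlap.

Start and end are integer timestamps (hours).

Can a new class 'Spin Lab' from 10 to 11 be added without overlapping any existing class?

No — it overlaps Kettlebell 30

Pilates 30: ends 6 at or before Spin Lab starts 10 → clear.
Strength Circuit: ends 9 at or before Spin Lab starts 10 → clear.
Dance Power: ends 8 at or before Spin Lab starts 10 → clear.
Kettlebell 30: starts 9 before Spin Lab ends 11, and ends 14 after Spin Lab starts 10 → overlap.
Cardio Blast: starts 12 at or after Spin Lab ends 11 → clear.
Core Lab: starts 15 at or after Spin Lab ends 11 → clear.
Zumba Express: starts 19 at or after Spin Lab ends 11 → clear.
Stretch Express: starts 22 at or after Spin Lab ends 11 → clear.
Kettlebell 45: starts 23 at or after Spin Lab ends 11 → clear.
Spin Lab overlaps Kettlebell 30.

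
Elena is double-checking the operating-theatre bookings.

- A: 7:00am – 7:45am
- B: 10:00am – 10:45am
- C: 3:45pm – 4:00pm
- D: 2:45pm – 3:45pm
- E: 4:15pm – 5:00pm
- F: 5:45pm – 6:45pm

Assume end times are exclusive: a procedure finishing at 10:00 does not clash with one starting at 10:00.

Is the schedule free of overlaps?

Two intervals overlap when each starts before the other ends.
Sorted by start: A, B, D, C, E, F.
B starts after A ends, so A has no further overlaps.
D starts after B ends, so B has no further overlaps.
C starts exactly when D ends (back-to-back, no overlap), so D has no further overlaps.
E starts after C ends, so C has no further overlaps.
F starts after E ends.
Every pair is clear; the schedule has no overlaps.

Yes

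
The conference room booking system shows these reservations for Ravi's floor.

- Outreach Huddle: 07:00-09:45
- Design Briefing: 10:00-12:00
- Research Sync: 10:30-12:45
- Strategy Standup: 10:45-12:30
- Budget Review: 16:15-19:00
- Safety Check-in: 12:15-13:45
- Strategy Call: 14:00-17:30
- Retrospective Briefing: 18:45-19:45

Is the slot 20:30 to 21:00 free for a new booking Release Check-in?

Outreach Huddle: ends 09:45 at or before Release Check-in starts 20:30 → clear.
Design Briefing: ends 12:00 at or before Release Check-in starts 20:30 → clear.
Research Sync: ends 12:45 at or before Release Check-in starts 20:30 → clear.
Strategy Standup: ends 12:30 at or before Release Check-in starts 20:30 → clear.
Safety Check-in: ends 13:45 at or before Release Check-in starts 20:30 → clear.
Strategy Call: ends 17:30 at or before Release Check-in starts 20:30 → clear.
Budget Review: ends 19:00 at or before Release Check-in starts 20:30 → clear.
Retrospective Briefing: ends 19:45 at or before Release Check-in starts 20:30 → clear.

Yes — the slot is free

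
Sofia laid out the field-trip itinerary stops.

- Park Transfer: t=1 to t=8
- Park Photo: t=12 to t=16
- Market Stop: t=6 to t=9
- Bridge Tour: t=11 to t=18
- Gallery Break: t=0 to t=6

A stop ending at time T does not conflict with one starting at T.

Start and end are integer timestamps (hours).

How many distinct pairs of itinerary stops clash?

3

Check each pair: they overlap iff neither finishes before the other starts.
Sorted by start: Gallery Break, Park Transfer, Market Stop, Bridge Tour, Park Photo.
Park Transfer starts before Gallery Break ends → Gallery Break and Park Transfer overlap.
Market Stop starts exactly when Gallery Break ends (back-to-back, no overlap), so Gallery Break has no further overlaps.
Market Stop starts before Park Transfer ends → Park Transfer and Market Stop overlap.
Bridge Tour starts after Park Transfer ends, so Park Transfer has no further overlaps.
Bridge Tour starts after Market Stop ends, so Market Stop has no further overlaps.
Park Photo starts before Bridge Tour ends → Bridge Tour and Park Photo overlap.
Overlapping pairs: Bridge Tour & Park Photo, Gallery Break & Park Transfer, Market Stop & Park Transfer — 3 in total.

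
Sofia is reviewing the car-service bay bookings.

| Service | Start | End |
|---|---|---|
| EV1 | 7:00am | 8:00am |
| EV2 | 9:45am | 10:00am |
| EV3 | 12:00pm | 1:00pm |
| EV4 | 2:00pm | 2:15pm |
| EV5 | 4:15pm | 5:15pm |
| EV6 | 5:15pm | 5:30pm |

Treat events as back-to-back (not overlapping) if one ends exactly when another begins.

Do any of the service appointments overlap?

No

Sorted by start: EV1, EV2, EV3, EV4, EV5, EV6.
EV2 starts after EV1 ends — done with EV1.
EV3 starts after EV2 ends — done with EV2.
EV4 starts after EV3 ends — done with EV3.
EV5 starts after EV4 ends — done with EV4.
EV6 starts exactly when EV5 ends (back-to-back, no overlap).
Every pair is clear; the schedule has no overlaps.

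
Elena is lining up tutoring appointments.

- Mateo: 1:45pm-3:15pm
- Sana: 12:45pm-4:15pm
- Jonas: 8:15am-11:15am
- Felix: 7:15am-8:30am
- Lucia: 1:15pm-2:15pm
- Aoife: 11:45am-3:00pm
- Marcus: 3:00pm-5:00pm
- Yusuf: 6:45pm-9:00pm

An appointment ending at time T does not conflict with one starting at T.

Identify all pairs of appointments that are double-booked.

Sorted by start: Felix, Jonas, Aoife, Sana, Lucia, Mateo, Marcus, Yusuf.
Jonas starts before Felix ends → Felix and Jonas overlap.
Aoife starts after Felix ends, so Felix has no further overlaps.
Aoife starts after Jonas ends, so Jonas has no further overlaps.
Sana starts before Aoife ends → Aoife and Sana overlap.
Lucia starts before Aoife ends → Aoife and Lucia overlap.
Mateo starts before Aoife ends → Aoife and Mateo overlap.
Marcus starts exactly when Aoife ends (back-to-back, no overlap), so Aoife has no further overlaps.
Lucia starts before Sana ends → Sana and Lucia overlap.
Mateo starts before Sana ends → Sana and Mateo overlap.
Marcus starts before Sana ends → Sana and Marcus overlap.
Yusuf starts after Sana ends.
Mateo starts before Lucia ends → Lucia and Mateo overlap.
Marcus starts after Lucia ends, so Lucia has no further overlaps.
Marcus starts before Mateo ends → Mateo and Marcus overlap.
Yusuf starts after Mateo ends.
Yusuf starts after Marcus ends.

Aoife & Lucia, Aoife & Mateo, Aoife & Sana, Felix & Jonas, Lucia & Mateo, Lucia & Sana, Marcus & Mateo, Marcus & Sana, Mateo & Sana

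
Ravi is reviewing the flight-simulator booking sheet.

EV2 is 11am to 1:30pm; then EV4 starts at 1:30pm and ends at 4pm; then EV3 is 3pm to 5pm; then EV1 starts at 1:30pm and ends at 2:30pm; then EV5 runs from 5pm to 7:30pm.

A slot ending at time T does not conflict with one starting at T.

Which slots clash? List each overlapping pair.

EV1 & EV4, EV3 & EV4

Sorted by start: EV2, EV1, EV4, EV3, EV5.
EV1 starts exactly when EV2 ends (back-to-back, no overlap), so nothing later overlaps EV2 either.
EV4 starts before EV1 ends → EV1 and EV4 overlap.
EV3 starts after EV1 ends, so nothing later overlaps EV1 either.
EV3 starts before EV4 ends → EV4 and EV3 overlap.
EV5 starts after EV4 ends.
EV5 starts exactly when EV3 ends (back-to-back, no overlap).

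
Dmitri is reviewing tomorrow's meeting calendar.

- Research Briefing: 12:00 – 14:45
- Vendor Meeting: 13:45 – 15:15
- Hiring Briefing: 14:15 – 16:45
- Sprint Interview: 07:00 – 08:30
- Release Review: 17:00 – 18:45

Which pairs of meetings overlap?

Sorted by start: Sprint Interview, Research Briefing, Vendor Meeting, Hiring Briefing, Release Review.
Research Briefing starts after Sprint Interview ends; Sprint Interview is clear from here.
Vendor Meeting starts before Research Briefing ends → Research Briefing and Vendor Meeting overlap.
Hiring Briefing starts before Research Briefing ends → Research Briefing and Hiring Briefing overlap.
Release Review starts after Research Briefing ends.
Hiring Briefing starts before Vendor Meeting ends → Vendor Meeting and Hiring Briefing overlap.
Release Review starts after Vendor Meeting ends.
Release Review starts after Hiring Briefing ends.

Hiring Briefing & Research Briefing, Hiring Briefing & Vendor Meeting, Research Briefing & Vendor Meeting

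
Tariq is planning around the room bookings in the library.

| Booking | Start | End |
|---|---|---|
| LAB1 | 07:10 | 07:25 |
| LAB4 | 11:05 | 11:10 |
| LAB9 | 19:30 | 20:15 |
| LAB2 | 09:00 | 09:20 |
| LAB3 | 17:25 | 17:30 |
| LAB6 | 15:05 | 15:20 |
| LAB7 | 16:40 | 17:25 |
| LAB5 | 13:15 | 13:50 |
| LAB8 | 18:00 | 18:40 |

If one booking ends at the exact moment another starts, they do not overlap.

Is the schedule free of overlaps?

Yes

Sorted by start: LAB1, LAB2, LAB4, LAB5, LAB6, LAB7, LAB3, LAB8, LAB9.
LAB2 starts after LAB1 ends, so nothing later overlaps LAB1 either.
LAB4 starts after LAB2 ends, so nothing later overlaps LAB2 either.
LAB5 starts after LAB4 ends, so nothing later overlaps LAB4 either.
LAB6 starts after LAB5 ends, so nothing later overlaps LAB5 either.
LAB7 starts after LAB6 ends, so nothing later overlaps LAB6 either.
LAB3 starts exactly when LAB7 ends (back-to-back, no overlap), so nothing later overlaps LAB7 either.
LAB8 starts after LAB3 ends, so nothing later overlaps LAB3 either.
LAB9 starts after LAB8 ends.
Every pair is clear; the schedule has no overlaps.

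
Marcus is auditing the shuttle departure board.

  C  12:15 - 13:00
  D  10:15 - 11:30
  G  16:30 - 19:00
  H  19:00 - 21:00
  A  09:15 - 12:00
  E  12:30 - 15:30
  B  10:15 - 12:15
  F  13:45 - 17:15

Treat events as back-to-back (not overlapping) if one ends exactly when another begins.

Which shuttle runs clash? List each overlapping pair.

Check each pair: they overlap iff neither finishes before the other starts.
Sorted by start: A, B, D, C, E, F, G, H.
B starts before A ends → A and B overlap.
D starts before A ends → A and D overlap.
C starts after A ends, so nothing later overlaps A either.
D starts before B ends → B and D overlap.
C starts exactly when B ends (back-to-back, no overlap), so nothing later overlaps B either.
C starts after D ends, so nothing later overlaps D either.
E starts before C ends → C and E overlap.
F starts after C ends, so nothing later overlaps C either.
F starts before E ends → E and F overlap.
G starts after E ends, so nothing later overlaps E either.
G starts before F ends → F and G overlap.
H starts after F ends.
H starts exactly when G ends (back-to-back, no overlap).

A & B, A & D, B & D, C & E, E & F, F & G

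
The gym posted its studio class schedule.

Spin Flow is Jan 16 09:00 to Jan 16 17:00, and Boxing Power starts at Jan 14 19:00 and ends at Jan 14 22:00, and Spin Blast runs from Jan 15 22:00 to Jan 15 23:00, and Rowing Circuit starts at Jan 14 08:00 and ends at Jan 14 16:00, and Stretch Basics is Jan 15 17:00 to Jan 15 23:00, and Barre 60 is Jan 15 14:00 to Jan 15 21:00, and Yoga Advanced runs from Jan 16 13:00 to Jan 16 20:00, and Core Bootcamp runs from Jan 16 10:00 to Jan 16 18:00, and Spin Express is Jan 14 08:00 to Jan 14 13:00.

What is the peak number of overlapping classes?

3

Walk through starts and ends in time order (an end at T is processed before a start at T):
Jan 14 08:00 start Rowing Circuit → 1
Jan 14 08:00 start Spin Express → 2
Jan 14 13:00 end Spin Express → 1
Jan 14 16:00 end Rowing Circuit → 0
Jan 14 19:00 start Boxing Power → 1
Jan 14 22:00 end Boxing Power → 0
Jan 15 14:00 start Barre 60 → 1
Jan 15 17:00 start Stretch Basics → 2
Jan 15 21:00 end Barre 60 → 1
Jan 15 22:00 start Spin Blast → 2
Jan 15 23:00 end Spin Blast → 1
Jan 15 23:00 end Stretch Basics → 0
Jan 16 09:00 start Spin Flow → 1
Jan 16 10:00 start Core Bootcamp → 2
Jan 16 13:00 start Yoga Advanced → 3
Jan 16 17:00 end Spin Flow → 2
Jan 16 18:00 end Core Bootcamp → 1
Jan 16 20:00 end Yoga Advanced → 0
Peak is 3, at Jan 16 13:00 (Core Bootcamp, Spin Flow, Yoga Advanced).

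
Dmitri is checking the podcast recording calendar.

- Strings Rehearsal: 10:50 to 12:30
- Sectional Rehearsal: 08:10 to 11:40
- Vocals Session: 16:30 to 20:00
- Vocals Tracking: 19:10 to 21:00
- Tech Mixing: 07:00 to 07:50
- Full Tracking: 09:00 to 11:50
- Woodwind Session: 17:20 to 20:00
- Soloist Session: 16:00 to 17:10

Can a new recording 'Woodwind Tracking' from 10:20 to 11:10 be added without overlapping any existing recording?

No — it overlaps Full Tracking, Sectional Rehearsal, Strings Rehearsal

Tech Mixing: ends 07:50 at or before Woodwind Tracking starts 10:20 → clear.
Sectional Rehearsal: starts 08:10 before Woodwind Tracking ends 11:10, and ends 11:40 after Woodwind Tracking starts 10:20 → overlap.
Full Tracking: starts 09:00 before Woodwind Tracking ends 11:10, and ends 11:50 after Woodwind Tracking starts 10:20 → overlap.
Strings Rehearsal: starts 10:50 before Woodwind Tracking ends 11:10, and ends 12:30 after Woodwind Tracking starts 10:20 → overlap.
Soloist Session: starts 16:00 at or after Woodwind Tracking ends 11:10 → clear.
Vocals Session: starts 16:30 at or after Woodwind Tracking ends 11:10 → clear.
Woodwind Session: starts 17:20 at or after Woodwind Tracking ends 11:10 → clear.
Vocals Tracking: starts 19:10 at or after Woodwind Tracking ends 11:10 → clear.
Woodwind Tracking overlaps Sectional Rehearsal, Strings Rehearsal, Full Tracking.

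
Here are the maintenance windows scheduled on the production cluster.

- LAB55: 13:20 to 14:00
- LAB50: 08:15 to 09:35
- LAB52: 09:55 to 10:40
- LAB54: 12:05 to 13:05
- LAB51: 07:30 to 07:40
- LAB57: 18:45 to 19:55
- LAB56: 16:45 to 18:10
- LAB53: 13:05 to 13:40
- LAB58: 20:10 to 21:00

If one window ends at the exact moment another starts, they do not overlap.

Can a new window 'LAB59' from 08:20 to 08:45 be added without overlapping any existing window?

No — it overlaps LAB50

LAB51: ends 07:40 at or before LAB59 starts 08:20 → clear.
LAB50: starts 08:15 before LAB59 ends 08:45, and ends 09:35 after LAB59 starts 08:20 → overlap.
LAB52: starts 09:55 at or after LAB59 ends 08:45 → clear.
LAB54: starts 12:05 at or after LAB59 ends 08:45 → clear.
LAB53: starts 13:05 at or after LAB59 ends 08:45 → clear.
LAB55: starts 13:20 at or after LAB59 ends 08:45 → clear.
LAB56: starts 16:45 at or after LAB59 ends 08:45 → clear.
LAB57: starts 18:45 at or after LAB59 ends 08:45 → clear.
LAB58: starts 20:10 at or after LAB59 ends 08:45 → clear.
LAB59 overlaps LAB50.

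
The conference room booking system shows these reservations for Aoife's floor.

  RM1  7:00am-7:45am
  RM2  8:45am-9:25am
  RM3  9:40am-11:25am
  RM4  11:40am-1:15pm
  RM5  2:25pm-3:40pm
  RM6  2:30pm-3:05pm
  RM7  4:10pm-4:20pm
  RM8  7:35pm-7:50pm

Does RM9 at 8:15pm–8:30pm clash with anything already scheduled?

RM1: ends 7:45am at or before RM9 starts 8:15pm → clear.
RM2: ends 9:25am at or before RM9 starts 8:15pm → clear.
RM3: ends 11:25am at or before RM9 starts 8:15pm → clear.
RM4: ends 1:15pm at or before RM9 starts 8:15pm → clear.
RM5: ends 3:40pm at or before RM9 starts 8:15pm → clear.
RM6: ends 3:05pm at or before RM9 starts 8:15pm → clear.
RM7: ends 4:20pm at or before RM9 starts 8:15pm → clear.
RM8: ends 7:50pm at or before RM9 starts 8:15pm → clear.

No — it doesn't clash with anything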